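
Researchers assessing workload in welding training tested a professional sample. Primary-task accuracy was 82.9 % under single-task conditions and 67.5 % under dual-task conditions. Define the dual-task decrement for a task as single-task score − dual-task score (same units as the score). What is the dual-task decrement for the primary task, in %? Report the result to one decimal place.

Decrement = 82.9 − 67.5 = 15.4000 % ≈ 15.4 %.

15.4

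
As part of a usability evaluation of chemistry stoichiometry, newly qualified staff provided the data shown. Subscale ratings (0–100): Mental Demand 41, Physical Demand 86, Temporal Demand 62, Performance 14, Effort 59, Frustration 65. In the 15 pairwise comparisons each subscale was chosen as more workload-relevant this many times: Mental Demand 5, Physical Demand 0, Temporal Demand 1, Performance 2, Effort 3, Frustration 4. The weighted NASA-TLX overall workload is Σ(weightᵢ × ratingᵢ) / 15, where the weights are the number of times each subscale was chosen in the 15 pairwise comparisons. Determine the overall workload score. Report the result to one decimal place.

The tallies are the weights (they sum to 15).
Weighted sum = 5·41 + 0·86 + 1·62 + 2·14 + 3·59 + 4·65
            = 205 + 0 + 62 + 28 + 177 + 260 = 732.
Overall workload = 732 / 15 = 48.8000 ≈ 48.8.

48.8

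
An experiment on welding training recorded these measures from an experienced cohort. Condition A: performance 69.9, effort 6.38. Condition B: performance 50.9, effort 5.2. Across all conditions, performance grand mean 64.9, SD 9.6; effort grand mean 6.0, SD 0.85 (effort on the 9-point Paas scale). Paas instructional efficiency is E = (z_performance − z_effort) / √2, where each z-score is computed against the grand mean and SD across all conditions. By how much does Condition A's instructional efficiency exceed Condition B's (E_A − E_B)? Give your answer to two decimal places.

0.42

Condition A: z_P = (69.9 − 64.9)/9.6 = 0.5208; z_E = (6.38 − 6.0)/0.85 = 0.4471; E_A = (0.5208 − 0.4471)/√2 = 0.0521.
Condition B: z_P = (50.9 − 64.9)/9.6 = -1.4583; z_E = (5.2 − 6.0)/0.85 = -0.9412; E_B = (-1.4583 − (-0.9412))/√2 = -0.3656.
E_A − E_B = 0.0521 − (-0.3656) = 0.4177 ≈ 0.42.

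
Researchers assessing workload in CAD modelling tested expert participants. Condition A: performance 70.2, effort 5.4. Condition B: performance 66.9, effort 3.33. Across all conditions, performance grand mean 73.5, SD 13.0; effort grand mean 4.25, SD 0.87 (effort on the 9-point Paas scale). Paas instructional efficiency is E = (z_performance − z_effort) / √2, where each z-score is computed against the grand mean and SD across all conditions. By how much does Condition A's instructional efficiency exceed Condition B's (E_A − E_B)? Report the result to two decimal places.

Condition A: z_P = (70.2 − 73.5)/13.0 = -0.2538; z_E = (5.4 − 4.25)/0.87 = 1.3218; E_A = (-0.2538 − 1.3218)/√2 = -1.1141.
Condition B: z_P = (66.9 − 73.5)/13.0 = -0.5077; z_E = (3.33 − 4.25)/0.87 = -1.0575; E_B = (-0.5077 − (-1.0575))/√2 = 0.3888.
E_A − E_B = -1.1141 − 0.3888 = -1.5029 ≈ -1.50.

-1.50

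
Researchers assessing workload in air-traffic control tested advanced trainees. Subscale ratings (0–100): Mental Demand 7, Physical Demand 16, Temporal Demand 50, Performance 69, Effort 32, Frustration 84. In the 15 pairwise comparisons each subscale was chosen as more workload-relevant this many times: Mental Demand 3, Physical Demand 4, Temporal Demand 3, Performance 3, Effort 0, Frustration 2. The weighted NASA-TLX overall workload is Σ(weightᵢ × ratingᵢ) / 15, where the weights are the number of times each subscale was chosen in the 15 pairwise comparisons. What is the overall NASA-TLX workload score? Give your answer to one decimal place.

40.7

The tallies are the weights (they sum to 15).
Weighted sum = 3·7 + 4·16 + 3·50 + 3·69 + 0·32 + 2·84
            = 21 + 64 + 150 + 207 + 0 + 168 = 610.
Overall workload = 610 / 15 = 40.6667 ≈ 40.7.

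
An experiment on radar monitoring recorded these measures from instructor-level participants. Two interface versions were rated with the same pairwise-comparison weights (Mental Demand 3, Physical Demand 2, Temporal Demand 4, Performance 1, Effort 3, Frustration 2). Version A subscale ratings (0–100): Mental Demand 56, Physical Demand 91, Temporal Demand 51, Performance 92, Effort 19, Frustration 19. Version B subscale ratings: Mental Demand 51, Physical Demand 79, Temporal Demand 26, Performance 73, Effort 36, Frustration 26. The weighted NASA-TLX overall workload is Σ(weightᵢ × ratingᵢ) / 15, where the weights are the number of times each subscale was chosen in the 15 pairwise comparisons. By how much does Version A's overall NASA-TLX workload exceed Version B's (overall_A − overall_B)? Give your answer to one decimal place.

Version A weighted sum = 3·56 + 2·91 + 4·51 + 1·92 + 3·19 + 2·19 = 168 + 182 + 204 + 92 + 57 + 38 = 741; overall_A = 741/15 = 49.4000.
Version B weighted sum = 3·51 + 2·79 + 4·26 + 1·73 + 3·36 + 2·26 = 153 + 158 + 104 + 73 + 108 + 52 = 648; overall_B = 648/15 = 43.2000.
Difference = 49.4000 − 43.2000 = 6.2000 ≈ 6.2.

6.2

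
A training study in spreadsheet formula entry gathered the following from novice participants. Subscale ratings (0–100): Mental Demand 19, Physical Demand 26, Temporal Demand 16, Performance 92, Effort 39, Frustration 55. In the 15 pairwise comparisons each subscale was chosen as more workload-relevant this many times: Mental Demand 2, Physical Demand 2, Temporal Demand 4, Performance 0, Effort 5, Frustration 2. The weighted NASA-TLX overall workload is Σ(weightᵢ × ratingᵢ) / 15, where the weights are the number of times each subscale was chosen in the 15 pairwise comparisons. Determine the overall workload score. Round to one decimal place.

30.6

The tallies are the weights (they sum to 15).
Weighted sum = 2·19 + 2·26 + 4·16 + 0·92 + 5·39 + 2·55
            = 38 + 52 + 64 + 0 + 195 + 110 = 459.
Overall workload = 459 / 15 = 30.6000 ≈ 30.6.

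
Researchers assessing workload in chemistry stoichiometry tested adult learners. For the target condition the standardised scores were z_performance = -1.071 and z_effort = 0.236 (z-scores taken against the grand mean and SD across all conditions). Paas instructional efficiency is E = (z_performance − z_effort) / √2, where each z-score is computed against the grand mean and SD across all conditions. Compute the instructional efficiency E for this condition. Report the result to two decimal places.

-0.92

z_P − z_E = -1.071 − 0.236 = -1.3070.
E = -1.3070 / √2 = -1.3070 / 1.41421 = -0.9242 ≈ -0.92.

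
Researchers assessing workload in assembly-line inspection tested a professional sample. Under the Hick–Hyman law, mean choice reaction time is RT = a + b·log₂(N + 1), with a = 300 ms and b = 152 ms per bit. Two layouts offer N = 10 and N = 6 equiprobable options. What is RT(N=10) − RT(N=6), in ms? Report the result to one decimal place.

RT(10) = 300 + 152·log₂(11) = 300 + 152·3.4594 = 825.8288 ms.
RT(6) = 300 + 152·log₂(7) = 300 + 152·2.8074 = 726.7248 ms.
Difference = 825.8288 − 726.7248 = 99.1040 ≈ 99.1 ms.

99.1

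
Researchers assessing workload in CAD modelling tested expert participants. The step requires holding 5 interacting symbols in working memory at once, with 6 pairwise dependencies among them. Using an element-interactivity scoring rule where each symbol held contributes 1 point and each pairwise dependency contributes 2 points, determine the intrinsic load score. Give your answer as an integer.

Element contribution: 5 × 1 = 5.
Interaction contribution: 6 × 2 = 12.
Intrinsic load = 5 + 12 = 17.

17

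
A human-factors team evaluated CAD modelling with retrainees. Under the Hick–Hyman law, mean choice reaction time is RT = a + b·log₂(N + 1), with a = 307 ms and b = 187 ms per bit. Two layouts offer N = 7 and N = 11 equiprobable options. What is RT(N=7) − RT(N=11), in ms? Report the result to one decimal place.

RT(7) = 307 + 187·log₂(8) = 307 + 187·3.0000 = 868.0000 ms.
RT(11) = 307 + 187·log₂(12) = 307 + 187·3.5850 = 977.3950 ms.
Difference = 868.0000 − 977.3950 = -109.3950 ≈ -109.4 ms.

-109.4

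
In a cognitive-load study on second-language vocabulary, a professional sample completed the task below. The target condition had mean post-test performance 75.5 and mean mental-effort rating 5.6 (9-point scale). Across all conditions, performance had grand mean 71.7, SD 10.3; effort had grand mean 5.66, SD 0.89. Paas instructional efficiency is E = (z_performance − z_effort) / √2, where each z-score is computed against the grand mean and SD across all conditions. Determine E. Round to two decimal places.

z_performance = (75.5 − 71.7) / 10.3 = 3.8000 / 10.3 = 0.3689.
z_effort = (5.6 − 5.66) / 0.89 = -0.0600 / 0.89 = -0.0674.
z_P − z_E = 0.3689 − (-0.0674) = 0.4363.
E = 0.4363 / √2 = 0.4363 / 1.41421 = 0.3085 ≈ 0.31.

0.31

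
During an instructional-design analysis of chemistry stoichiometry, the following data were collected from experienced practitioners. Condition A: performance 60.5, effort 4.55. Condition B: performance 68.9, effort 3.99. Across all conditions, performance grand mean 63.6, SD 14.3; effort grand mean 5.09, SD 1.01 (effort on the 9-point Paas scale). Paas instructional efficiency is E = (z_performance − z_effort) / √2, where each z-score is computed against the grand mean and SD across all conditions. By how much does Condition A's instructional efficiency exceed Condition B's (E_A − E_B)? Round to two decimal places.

Condition A: z_P = (60.5 − 63.6)/14.3 = -0.2168; z_E = (4.55 − 5.09)/1.01 = -0.5347; E_A = (-0.2168 − (-0.5347))/√2 = 0.2248.
Condition B: z_P = (68.9 − 63.6)/14.3 = 0.3706; z_E = (3.99 − 5.09)/1.01 = -1.0891; E_B = (0.3706 − (-1.0891))/√2 = 1.0322.
E_A − E_B = 0.2248 − 1.0322 = -0.8074 ≈ -0.81.

-0.81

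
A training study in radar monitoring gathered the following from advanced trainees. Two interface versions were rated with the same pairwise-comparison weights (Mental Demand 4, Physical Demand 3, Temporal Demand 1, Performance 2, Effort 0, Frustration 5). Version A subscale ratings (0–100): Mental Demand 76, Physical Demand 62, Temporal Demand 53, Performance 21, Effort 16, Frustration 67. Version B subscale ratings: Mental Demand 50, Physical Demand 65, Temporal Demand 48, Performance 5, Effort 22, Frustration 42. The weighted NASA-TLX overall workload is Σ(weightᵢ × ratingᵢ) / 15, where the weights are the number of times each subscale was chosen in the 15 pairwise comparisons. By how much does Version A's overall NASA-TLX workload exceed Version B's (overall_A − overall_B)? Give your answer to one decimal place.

17.1

Version A weighted sum = 4·76 + 3·62 + 1·53 + 2·21 + 0·16 + 5·67 = 304 + 186 + 53 + 42 + 0 + 335 = 920; overall_A = 920/15 = 61.3333.
Version B weighted sum = 4·50 + 3·65 + 1·48 + 2·5 + 0·22 + 5·42 = 200 + 195 + 48 + 10 + 0 + 210 = 663; overall_B = 663/15 = 44.2000.
Difference = 61.3333 − 44.2000 = 17.1333 ≈ 17.1.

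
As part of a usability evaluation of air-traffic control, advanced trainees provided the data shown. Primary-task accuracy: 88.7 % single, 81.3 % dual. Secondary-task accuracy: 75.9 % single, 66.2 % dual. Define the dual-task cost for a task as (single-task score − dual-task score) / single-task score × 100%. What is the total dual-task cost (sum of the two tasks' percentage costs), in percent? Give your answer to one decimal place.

21.1

Primary cost = (88.7 − 81.3) / 88.7 × 100% = 8.3427%.
Secondary cost = (75.9 − 66.2) / 75.9 × 100% = 12.7800%.
Total = 8.3427% + 12.7800% = 21.1227% ≈ 21.1%.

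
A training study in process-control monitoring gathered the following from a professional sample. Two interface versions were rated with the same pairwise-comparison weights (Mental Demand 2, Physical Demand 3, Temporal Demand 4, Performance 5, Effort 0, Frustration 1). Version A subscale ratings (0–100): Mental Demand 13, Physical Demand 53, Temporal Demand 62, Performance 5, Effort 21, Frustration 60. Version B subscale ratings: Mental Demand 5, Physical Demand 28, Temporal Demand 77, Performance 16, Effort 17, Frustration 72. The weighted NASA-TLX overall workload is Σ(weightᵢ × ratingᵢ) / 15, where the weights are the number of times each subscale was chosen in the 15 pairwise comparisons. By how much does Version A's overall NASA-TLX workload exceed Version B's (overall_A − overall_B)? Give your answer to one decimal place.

-2.4

Version A weighted sum = 2·13 + 3·53 + 4·62 + 5·5 + 0·21 + 1·60 = 26 + 159 + 248 + 25 + 0 + 60 = 518; overall_A = 518/15 = 34.5333.
Version B weighted sum = 2·5 + 3·28 + 4·77 + 5·16 + 0·17 + 1·72 = 10 + 84 + 308 + 80 + 0 + 72 = 554; overall_B = 554/15 = 36.9333.
Difference = 34.5333 − 36.9333 = -2.4000 ≈ -2.4.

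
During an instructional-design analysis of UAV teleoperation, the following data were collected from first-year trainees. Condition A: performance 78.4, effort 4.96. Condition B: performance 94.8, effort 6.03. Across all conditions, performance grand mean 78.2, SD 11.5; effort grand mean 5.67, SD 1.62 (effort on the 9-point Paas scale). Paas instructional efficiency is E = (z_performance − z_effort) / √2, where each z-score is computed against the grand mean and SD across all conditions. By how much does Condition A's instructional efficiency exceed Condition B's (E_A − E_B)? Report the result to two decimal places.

-0.54

Condition A: z_P = (78.4 − 78.2)/11.5 = 0.0174; z_E = (4.96 − 5.67)/1.62 = -0.4383; E_A = (0.0174 − (-0.4383))/√2 = 0.3222.
Condition B: z_P = (94.8 − 78.2)/11.5 = 1.4435; z_E = (6.03 − 5.67)/1.62 = 0.2222; E_B = (1.4435 − 0.2222)/√2 = 0.8636.
E_A − E_B = 0.3222 − 0.8636 = -0.5414 ≈ -0.54.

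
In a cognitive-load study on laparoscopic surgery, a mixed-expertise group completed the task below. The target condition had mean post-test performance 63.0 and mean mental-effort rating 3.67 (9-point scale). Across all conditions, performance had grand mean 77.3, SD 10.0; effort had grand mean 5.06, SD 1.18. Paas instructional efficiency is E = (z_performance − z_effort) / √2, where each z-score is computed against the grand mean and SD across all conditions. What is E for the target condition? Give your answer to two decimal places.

z_performance = (63.0 − 77.3) / 10.0 = -14.3000 / 10.0 = -1.4300.
z_effort = (3.67 − 5.06) / 1.18 = -1.3900 / 1.18 = -1.1780.
z_P − z_E = -1.4300 − (-1.1780) = -0.2520.
E = -0.2520 / √2 = -0.2520 / 1.41421 = -0.1782 ≈ -0.18.

-0.18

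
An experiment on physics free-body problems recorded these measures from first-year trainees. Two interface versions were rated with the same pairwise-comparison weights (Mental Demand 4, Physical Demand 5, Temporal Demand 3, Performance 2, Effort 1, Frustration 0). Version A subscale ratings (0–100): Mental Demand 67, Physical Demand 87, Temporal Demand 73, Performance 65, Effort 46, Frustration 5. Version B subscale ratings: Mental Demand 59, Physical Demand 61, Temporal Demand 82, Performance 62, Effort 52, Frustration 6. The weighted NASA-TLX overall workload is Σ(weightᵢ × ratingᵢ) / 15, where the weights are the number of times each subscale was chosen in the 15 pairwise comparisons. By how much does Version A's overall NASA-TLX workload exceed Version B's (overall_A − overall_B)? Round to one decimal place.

9.0

Version A weighted sum = 4·67 + 5·87 + 3·73 + 2·65 + 1·46 + 0·5 = 268 + 435 + 219 + 130 + 46 + 0 = 1098; overall_A = 1098/15 = 73.2000.
Version B weighted sum = 4·59 + 5·61 + 3·82 + 2·62 + 1·52 + 0·6 = 236 + 305 + 246 + 124 + 52 + 0 = 963; overall_B = 963/15 = 64.2000.
Difference = 73.2000 − 64.2000 = 9.0000 ≈ 9.0.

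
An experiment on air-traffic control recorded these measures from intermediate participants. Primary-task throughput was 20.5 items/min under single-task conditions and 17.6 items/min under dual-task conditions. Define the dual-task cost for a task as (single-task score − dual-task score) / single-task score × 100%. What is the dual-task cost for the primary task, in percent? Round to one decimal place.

14.1

Cost = (20.5 − 17.6) / 20.5 × 100%
     = 2.9000 / 20.5 × 100% = 14.1463%.
≈ 14.1%.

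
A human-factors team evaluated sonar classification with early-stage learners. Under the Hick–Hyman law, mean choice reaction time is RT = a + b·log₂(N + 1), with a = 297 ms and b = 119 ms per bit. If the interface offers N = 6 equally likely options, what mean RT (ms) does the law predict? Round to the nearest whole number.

log₂(6 + 1) = log₂(7) = 2.8074.
RT = 297 + 119 × 2.8074 = 297 + 334.0806 = 631.0806 ms.
≈ 631 ms.

631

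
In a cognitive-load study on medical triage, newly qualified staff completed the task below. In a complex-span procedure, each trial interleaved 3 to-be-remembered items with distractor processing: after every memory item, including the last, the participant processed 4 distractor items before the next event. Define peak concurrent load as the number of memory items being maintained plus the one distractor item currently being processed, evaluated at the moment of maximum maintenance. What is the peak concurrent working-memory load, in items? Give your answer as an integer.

Maintenance is greatest during the distractor(s) after memory item 3: all 3 memory items are being held.
One distractor item is concurrently being processed.
Peak concurrent load = 3 + 1 = 4 items.

4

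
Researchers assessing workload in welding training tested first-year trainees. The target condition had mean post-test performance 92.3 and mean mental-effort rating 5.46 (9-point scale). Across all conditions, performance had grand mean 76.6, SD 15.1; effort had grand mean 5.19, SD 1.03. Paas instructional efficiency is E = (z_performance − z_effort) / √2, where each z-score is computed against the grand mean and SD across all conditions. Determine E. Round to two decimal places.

z_performance = (92.3 − 76.6) / 15.1 = 15.7000 / 15.1 = 1.0397.
z_effort = (5.46 − 5.19) / 1.03 = 0.2700 / 1.03 = 0.2621.
z_P − z_E = 1.0397 − 0.2621 = 0.7776.
E = 0.7776 / √2 = 0.7776 / 1.41421 = 0.5498 ≈ 0.55.

0.55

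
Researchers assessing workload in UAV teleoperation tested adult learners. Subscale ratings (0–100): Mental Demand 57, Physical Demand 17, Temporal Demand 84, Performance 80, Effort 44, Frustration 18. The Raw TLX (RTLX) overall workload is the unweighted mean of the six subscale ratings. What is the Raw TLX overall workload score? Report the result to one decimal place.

50.0

Sum of ratings = 57 + 17 + 84 + 80 + 44 + 18 = 300.
RTLX = 300 / 6 = 50.0000 ≈ 50.0.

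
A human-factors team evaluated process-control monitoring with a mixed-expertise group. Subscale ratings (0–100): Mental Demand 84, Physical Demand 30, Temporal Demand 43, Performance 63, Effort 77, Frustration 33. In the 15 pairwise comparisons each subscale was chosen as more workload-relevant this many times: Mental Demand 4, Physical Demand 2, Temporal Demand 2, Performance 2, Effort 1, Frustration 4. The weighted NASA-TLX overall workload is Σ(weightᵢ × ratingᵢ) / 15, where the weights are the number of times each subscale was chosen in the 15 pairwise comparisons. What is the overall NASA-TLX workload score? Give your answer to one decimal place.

54.5

The tallies are the weights (they sum to 15).
Weighted sum = 4·84 + 2·30 + 2·43 + 2·63 + 1·77 + 4·33
            = 336 + 60 + 86 + 126 + 77 + 132 = 817.
Overall workload = 817 / 15 = 54.4667 ≈ 54.5.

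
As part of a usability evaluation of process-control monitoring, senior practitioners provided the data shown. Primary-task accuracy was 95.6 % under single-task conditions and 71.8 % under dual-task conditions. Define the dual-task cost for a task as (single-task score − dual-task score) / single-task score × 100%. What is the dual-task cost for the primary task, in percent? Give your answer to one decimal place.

24.9

Cost = (95.6 − 71.8) / 95.6 × 100%
     = 23.8000 / 95.6 × 100% = 24.8954%.
≈ 24.9%.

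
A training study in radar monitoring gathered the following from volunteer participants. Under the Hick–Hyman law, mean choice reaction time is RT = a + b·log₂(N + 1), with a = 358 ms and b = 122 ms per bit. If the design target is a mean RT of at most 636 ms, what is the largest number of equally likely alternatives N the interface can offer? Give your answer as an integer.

3

Set 358 + 122·log₂(N + 1) ≤ 636.
log₂(N + 1) ≤ (636 − 358) / 122 = 2.2787.
N + 1 ≤ 2^2.2787 = 4.8524.
N ≤ 3.8524, so the largest integer N is 3.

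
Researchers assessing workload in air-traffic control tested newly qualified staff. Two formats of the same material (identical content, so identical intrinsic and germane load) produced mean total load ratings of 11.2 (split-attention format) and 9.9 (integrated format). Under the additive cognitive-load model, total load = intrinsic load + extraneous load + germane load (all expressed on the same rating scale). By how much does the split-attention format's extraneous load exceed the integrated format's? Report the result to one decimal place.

Intrinsic and germane load are equal across formats, so the difference in total load equals the difference in extraneous load.
Extraneous-load difference = 11.2 − 9.9 = 1.3.

1.3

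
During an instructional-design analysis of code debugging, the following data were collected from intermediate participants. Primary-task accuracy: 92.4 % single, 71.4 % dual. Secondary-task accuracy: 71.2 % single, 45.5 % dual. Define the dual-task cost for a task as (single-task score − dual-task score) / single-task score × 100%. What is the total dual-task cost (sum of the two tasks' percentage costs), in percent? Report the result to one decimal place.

58.8

Primary cost = (92.4 − 71.4) / 92.4 × 100% = 22.7273%.
Secondary cost = (71.2 − 45.5) / 71.2 × 100% = 36.0955%.
Total = 22.7273% + 36.0955% = 58.8228% ≈ 58.8%.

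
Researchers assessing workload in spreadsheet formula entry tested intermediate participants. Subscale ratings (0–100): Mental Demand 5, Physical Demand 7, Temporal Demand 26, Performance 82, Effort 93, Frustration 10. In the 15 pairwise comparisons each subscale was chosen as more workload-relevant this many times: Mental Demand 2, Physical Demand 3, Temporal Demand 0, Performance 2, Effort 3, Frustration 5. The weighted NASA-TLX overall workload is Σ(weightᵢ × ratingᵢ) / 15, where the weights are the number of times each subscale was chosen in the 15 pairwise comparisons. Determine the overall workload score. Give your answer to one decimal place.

34.9

The tallies are the weights (they sum to 15).
Weighted sum = 2·5 + 3·7 + 0·26 + 2·82 + 3·93 + 5·10
            = 10 + 21 + 0 + 164 + 279 + 50 = 524.
Overall workload = 524 / 15 = 34.9333 ≈ 34.9.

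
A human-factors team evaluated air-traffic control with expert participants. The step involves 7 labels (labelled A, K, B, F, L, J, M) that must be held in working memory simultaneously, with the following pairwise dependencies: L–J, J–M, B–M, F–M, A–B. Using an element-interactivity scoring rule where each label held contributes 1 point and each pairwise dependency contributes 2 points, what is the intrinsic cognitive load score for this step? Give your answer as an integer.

Count of labels held simultaneously: 7.
Count of pairwise dependencies listed: 5.
Element contribution: 7 × 1 = 7.
Interaction contribution: 5 × 2 = 10.
Intrinsic load = 7 + 10 = 17.

17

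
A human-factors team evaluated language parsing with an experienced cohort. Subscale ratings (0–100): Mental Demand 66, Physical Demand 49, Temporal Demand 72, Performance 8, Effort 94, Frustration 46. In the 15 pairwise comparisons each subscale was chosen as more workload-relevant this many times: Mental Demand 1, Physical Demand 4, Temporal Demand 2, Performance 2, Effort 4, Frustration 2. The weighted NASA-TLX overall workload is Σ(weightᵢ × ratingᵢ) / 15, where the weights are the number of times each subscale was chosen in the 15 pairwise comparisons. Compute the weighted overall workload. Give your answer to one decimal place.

The tallies are the weights (they sum to 15).
Weighted sum = 1·66 + 4·49 + 2·72 + 2·8 + 4·94 + 2·46
            = 66 + 196 + 144 + 16 + 376 + 92 = 890.
Overall workload = 890 / 15 = 59.3333 ≈ 59.3.

59.3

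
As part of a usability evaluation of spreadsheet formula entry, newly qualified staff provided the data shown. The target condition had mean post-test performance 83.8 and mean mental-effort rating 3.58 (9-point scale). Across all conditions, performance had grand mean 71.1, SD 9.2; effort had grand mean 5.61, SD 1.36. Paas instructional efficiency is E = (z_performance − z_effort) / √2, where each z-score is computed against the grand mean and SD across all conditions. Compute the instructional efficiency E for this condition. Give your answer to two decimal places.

2.03

z_performance = (83.8 − 71.1) / 9.2 = 12.7000 / 9.2 = 1.3804.
z_effort = (3.58 − 5.61) / 1.36 = -2.0300 / 1.36 = -1.4926.
z_P − z_E = 1.3804 − (-1.4926) = 2.8730.
E = 2.8730 / √2 = 2.8730 / 1.41421 = 2.0315 ≈ 2.03.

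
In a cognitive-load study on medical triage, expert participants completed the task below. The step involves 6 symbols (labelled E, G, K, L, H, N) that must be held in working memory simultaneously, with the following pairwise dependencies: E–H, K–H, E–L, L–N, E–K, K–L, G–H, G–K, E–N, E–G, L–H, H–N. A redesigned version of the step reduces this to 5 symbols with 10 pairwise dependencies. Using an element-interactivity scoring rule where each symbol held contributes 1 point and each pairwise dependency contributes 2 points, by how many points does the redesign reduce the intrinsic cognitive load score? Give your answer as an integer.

Original: 6 × 1 + 12 × 2 = 6 + 24 = 30.
Redesigned: 5 × 1 + 10 × 2 = 5 + 20 = 25.
Reduction = 30 − 25 = 5.

5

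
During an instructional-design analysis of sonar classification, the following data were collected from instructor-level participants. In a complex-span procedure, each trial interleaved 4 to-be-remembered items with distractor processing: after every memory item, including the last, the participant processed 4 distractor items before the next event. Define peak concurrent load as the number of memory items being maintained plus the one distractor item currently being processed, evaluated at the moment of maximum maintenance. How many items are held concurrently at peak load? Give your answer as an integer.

Maintenance is greatest during the distractor(s) after memory item 4: all 4 memory items are being held.
One distractor item is concurrently being processed.
Peak concurrent load = 4 + 1 = 5 items.

5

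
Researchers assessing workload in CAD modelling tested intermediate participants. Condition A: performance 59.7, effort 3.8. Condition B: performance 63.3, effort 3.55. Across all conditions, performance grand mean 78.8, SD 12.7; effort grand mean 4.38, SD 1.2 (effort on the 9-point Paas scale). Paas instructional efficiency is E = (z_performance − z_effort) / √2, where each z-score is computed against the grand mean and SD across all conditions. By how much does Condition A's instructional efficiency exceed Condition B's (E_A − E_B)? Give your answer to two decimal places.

-0.35

Condition A: z_P = (59.7 − 78.8)/12.7 = -1.5039; z_E = (3.8 − 4.38)/1.2 = -0.4833; E_A = (-1.5039 − (-0.4833))/√2 = -0.7217.
Condition B: z_P = (63.3 − 78.8)/12.7 = -1.2205; z_E = (3.55 − 4.38)/1.2 = -0.6917; E_B = (-1.2205 − (-0.6917))/√2 = -0.3739.
E_A − E_B = -0.7217 − (-0.3739) = -0.3478 ≈ -0.35.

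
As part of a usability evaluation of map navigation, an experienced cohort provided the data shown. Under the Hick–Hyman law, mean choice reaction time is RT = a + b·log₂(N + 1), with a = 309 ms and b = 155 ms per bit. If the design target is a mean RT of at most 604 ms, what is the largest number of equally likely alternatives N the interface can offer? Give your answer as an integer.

2

Set 309 + 155·log₂(N + 1) ≤ 604.
log₂(N + 1) ≤ (604 − 309) / 155 = 1.9032.
N + 1 ≤ 2^1.9032 = 3.7404.
N ≤ 2.7404, so the largest integer N is 2.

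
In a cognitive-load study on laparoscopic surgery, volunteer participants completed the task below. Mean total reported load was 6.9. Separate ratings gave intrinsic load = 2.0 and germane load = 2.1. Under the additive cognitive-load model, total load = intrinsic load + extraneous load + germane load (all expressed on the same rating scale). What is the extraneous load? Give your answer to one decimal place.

extraneous load = total − intrinsic − germane
             = 6.9 − 2.0 − 2.1 = 2.8.

2.8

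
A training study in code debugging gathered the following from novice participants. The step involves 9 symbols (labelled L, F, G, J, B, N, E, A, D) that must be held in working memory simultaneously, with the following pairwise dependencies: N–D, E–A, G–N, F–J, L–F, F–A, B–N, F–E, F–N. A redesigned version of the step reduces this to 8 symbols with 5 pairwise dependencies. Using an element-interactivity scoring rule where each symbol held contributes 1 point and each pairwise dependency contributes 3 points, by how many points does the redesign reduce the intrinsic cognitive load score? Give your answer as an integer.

Original: 9 × 1 + 9 × 3 = 9 + 27 = 36.
Redesigned: 8 × 1 + 5 × 3 = 8 + 15 = 23.
Reduction = 36 − 23 = 13.

13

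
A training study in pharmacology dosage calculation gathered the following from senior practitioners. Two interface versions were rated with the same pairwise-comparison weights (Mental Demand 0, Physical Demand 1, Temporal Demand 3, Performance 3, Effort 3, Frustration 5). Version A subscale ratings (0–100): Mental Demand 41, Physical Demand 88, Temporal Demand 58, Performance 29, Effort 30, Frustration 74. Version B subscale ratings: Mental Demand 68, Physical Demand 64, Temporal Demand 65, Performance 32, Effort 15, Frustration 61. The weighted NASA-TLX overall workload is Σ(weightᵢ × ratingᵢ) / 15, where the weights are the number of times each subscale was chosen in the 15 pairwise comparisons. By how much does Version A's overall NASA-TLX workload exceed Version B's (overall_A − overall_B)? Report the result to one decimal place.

6.9

Version A weighted sum = 0·41 + 1·88 + 3·58 + 3·29 + 3·30 + 5·74 = 0 + 88 + 174 + 87 + 90 + 370 = 809; overall_A = 809/15 = 53.9333.
Version B weighted sum = 0·68 + 1·64 + 3·65 + 3·32 + 3·15 + 5·61 = 0 + 64 + 195 + 96 + 45 + 305 = 705; overall_B = 705/15 = 47.0000.
Difference = 53.9333 − 47.0000 = 6.9333 ≈ 6.9.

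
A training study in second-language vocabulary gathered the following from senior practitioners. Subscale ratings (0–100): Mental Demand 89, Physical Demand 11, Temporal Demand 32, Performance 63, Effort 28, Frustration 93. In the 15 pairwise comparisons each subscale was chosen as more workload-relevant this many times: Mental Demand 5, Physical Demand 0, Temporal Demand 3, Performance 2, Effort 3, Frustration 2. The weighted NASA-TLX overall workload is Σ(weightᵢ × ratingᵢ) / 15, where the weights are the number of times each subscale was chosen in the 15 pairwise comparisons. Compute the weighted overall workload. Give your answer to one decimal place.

62.5

The tallies are the weights (they sum to 15).
Weighted sum = 5·89 + 0·11 + 3·32 + 2·63 + 3·28 + 2·93
            = 445 + 0 + 96 + 126 + 84 + 186 = 937.
Overall workload = 937 / 15 = 62.4667 ≈ 62.5.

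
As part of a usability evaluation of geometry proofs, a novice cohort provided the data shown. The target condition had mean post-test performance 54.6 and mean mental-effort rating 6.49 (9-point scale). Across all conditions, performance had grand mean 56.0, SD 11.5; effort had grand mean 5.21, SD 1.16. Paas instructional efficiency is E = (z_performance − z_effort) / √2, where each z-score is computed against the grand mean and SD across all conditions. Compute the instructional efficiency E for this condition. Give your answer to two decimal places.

z_performance = (54.6 − 56.0) / 11.5 = -1.4000 / 11.5 = -0.1217.
z_effort = (6.49 − 5.21) / 1.16 = 1.2800 / 1.16 = 1.1034.
z_P − z_E = -0.1217 − 1.1034 = -1.2251.
E = -1.2251 / √2 = -1.2251 / 1.41421 = -0.8663 ≈ -0.87.

-0.87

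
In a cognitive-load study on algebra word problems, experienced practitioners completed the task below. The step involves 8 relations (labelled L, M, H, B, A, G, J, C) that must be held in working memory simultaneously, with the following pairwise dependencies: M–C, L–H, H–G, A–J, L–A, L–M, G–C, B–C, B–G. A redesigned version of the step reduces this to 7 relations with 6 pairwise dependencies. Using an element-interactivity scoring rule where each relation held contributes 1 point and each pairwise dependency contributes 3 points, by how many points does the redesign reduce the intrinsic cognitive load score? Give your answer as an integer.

10

Original: 8 × 1 + 9 × 3 = 8 + 27 = 35.
Redesigned: 7 × 1 + 6 × 3 = 7 + 18 = 25.
Reduction = 35 − 25 = 10.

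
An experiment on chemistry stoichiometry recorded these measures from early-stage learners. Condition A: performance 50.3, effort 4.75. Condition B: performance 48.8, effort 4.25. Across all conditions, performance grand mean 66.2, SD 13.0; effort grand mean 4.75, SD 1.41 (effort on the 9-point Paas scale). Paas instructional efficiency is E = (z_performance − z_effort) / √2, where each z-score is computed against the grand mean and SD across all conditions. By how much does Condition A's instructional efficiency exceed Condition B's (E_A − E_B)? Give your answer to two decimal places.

Condition A: z_P = (50.3 − 66.2)/13.0 = -1.2231; z_E = (4.75 − 4.75)/1.41 = 0.0000; E_A = (-1.2231 − 0.0000)/√2 = -0.8649.
Condition B: z_P = (48.8 − 66.2)/13.0 = -1.3385; z_E = (4.25 − 4.75)/1.41 = -0.3546; E_B = (-1.3385 − (-0.3546))/√2 = -0.6957.
E_A − E_B = -0.8649 − (-0.6957) = -0.1692 ≈ -0.17.

-0.17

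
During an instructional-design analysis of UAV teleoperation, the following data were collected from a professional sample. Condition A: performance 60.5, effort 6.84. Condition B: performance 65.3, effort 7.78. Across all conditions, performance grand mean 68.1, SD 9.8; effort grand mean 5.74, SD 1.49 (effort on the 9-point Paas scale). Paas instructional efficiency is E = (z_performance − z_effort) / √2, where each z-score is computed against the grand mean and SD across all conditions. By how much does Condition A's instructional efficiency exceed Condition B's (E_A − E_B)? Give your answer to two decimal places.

Condition A: z_P = (60.5 − 68.1)/9.8 = -0.7755; z_E = (6.84 − 5.74)/1.49 = 0.7383; E_A = (-0.7755 − 0.7383)/√2 = -1.0704.
Condition B: z_P = (65.3 − 68.1)/9.8 = -0.2857; z_E = (7.78 − 5.74)/1.49 = 1.3691; E_B = (-0.2857 − 1.3691)/√2 = -1.1701.
E_A − E_B = -1.0704 − (-1.1701) = 0.0997 ≈ 0.10.

0.10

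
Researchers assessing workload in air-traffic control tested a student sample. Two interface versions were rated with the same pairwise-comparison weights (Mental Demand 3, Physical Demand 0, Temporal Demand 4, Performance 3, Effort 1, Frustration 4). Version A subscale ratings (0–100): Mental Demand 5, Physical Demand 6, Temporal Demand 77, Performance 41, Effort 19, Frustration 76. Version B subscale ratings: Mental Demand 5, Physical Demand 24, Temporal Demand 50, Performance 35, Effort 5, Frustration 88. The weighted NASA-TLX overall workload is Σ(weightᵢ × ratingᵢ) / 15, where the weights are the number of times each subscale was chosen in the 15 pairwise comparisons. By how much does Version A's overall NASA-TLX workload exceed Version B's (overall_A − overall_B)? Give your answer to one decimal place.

Version A weighted sum = 3·5 + 0·6 + 4·77 + 3·41 + 1·19 + 4·76 = 15 + 0 + 308 + 123 + 19 + 304 = 769; overall_A = 769/15 = 51.2667.
Version B weighted sum = 3·5 + 0·24 + 4·50 + 3·35 + 1·5 + 4·88 = 15 + 0 + 200 + 105 + 5 + 352 = 677; overall_B = 677/15 = 45.1333.
Difference = 51.2667 − 45.1333 = 6.1334 ≈ 6.1.

6.1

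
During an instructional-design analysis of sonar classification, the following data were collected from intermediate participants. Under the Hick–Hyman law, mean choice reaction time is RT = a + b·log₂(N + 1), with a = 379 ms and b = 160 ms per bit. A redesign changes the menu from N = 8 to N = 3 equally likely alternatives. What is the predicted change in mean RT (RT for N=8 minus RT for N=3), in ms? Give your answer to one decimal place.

RT(8) = 379 + 160·log₂(9) = 379 + 160·3.1699 = 886.1840 ms.
RT(3) = 379 + 160·log₂(4) = 379 + 160·2.0000 = 699.0000 ms.
Difference = 886.1840 − 699.0000 = 187.1840 ≈ 187.2 ms.

187.2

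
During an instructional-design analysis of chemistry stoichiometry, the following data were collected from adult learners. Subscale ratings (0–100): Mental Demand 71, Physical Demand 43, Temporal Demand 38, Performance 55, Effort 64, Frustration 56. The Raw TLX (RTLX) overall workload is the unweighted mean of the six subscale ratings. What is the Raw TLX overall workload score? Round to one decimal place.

54.5

Sum of ratings = 71 + 43 + 38 + 55 + 64 + 56 = 327.
RTLX = 327 / 6 = 54.5000 ≈ 54.5.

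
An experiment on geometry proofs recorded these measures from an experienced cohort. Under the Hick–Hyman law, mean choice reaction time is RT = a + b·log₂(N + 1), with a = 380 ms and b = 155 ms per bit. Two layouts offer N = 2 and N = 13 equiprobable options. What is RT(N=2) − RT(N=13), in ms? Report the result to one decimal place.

RT(2) = 380 + 155·log₂(3) = 380 + 155·1.5850 = 625.6750 ms.
RT(13) = 380 + 155·log₂(14) = 380 + 155·3.8074 = 970.1470 ms.
Difference = 625.6750 − 970.1470 = -344.4720 ≈ -344.5 ms.

-344.5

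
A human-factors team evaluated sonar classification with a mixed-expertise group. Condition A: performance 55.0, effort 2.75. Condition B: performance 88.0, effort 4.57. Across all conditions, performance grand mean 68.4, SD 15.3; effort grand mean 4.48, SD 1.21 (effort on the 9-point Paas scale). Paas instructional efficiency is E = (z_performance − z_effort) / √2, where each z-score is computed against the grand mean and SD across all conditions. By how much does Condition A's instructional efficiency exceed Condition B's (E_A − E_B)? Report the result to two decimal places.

Condition A: z_P = (55.0 − 68.4)/15.3 = -0.8758; z_E = (2.75 − 4.48)/1.21 = -1.4298; E_A = (-0.8758 − (-1.4298))/√2 = 0.3917.
Condition B: z_P = (88.0 − 68.4)/15.3 = 1.2810; z_E = (4.57 − 4.48)/1.21 = 0.0744; E_B = (1.2810 − 0.0744)/√2 = 0.8532.
E_A − E_B = 0.3917 − 0.8532 = -0.4615 ≈ -0.46.

-0.46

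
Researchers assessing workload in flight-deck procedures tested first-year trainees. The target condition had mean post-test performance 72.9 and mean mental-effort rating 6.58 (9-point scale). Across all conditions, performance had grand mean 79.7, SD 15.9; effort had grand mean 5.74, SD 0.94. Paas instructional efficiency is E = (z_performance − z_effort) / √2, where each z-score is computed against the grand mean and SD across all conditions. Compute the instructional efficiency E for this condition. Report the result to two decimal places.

-0.93

z_performance = (72.9 − 79.7) / 15.9 = -6.8000 / 15.9 = -0.4277.
z_effort = (6.58 − 5.74) / 0.94 = 0.8400 / 0.94 = 0.8936.
z_P − z_E = -0.4277 − 0.8936 = -1.3213.
E = -1.3213 / √2 = -1.3213 / 1.41421 = -0.9343 ≈ -0.93.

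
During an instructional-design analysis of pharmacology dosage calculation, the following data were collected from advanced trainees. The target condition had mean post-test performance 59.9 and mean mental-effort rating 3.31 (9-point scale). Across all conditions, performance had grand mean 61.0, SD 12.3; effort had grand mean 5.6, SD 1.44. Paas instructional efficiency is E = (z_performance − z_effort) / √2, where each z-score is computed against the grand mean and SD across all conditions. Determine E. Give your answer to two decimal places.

z_performance = (59.9 − 61.0) / 12.3 = -1.1000 / 12.3 = -0.0894.
z_effort = (3.31 − 5.6) / 1.44 = -2.2900 / 1.44 = -1.5903.
z_P − z_E = -0.0894 − (-1.5903) = 1.5009.
E = 1.5009 / √2 = 1.5009 / 1.41421 = 1.0613 ≈ 1.06.

1.06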